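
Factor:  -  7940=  -2^2*5^1*397^1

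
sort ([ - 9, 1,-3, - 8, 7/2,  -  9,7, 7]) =[ - 9, - 9, - 8, - 3 , 1,7/2 , 7, 7]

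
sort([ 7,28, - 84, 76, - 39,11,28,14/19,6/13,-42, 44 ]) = [ - 84, - 42, - 39, 6/13,14/19,  7, 11,28,28,44, 76 ]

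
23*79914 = 1838022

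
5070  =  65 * 78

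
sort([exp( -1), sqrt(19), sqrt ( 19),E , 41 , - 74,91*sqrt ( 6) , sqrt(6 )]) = [  -  74, exp( - 1), sqrt ( 6), E,sqrt( 19),  sqrt( 19),41 , 91*sqrt( 6)]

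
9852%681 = 318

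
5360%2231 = 898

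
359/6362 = 359/6362 = 0.06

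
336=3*112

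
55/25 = 11/5 = 2.20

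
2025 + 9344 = 11369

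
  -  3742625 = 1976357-5718982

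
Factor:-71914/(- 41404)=35957/20702 = 2^( - 1)*11^( - 1)*41^1*877^1*941^( - 1)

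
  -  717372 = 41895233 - 42612605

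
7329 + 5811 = 13140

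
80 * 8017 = 641360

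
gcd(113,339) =113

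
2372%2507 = 2372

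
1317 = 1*1317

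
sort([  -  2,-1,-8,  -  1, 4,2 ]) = [- 8 ,-2, -1 , - 1, 2,4]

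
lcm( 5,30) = 30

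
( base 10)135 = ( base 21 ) 69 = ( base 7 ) 252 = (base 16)87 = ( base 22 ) 63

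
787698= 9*87522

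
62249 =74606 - 12357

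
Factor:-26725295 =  - 5^1*67^1*79777^1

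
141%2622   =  141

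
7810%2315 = 865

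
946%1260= 946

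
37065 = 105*353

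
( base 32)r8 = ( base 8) 1550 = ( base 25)19M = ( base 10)872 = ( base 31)S4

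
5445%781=759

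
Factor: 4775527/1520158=2^ (- 1)*809^1* 5903^1*760079^(  -  1 )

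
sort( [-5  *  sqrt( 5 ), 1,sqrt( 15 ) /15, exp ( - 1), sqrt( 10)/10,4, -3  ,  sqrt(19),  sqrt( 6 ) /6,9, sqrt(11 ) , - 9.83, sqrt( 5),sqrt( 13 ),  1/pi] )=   [ - 5*sqrt( 5 ),-9.83,-3, sqrt( 15 ) /15, sqrt( 10 )/10,  1/pi,exp( - 1 ), sqrt( 6 ) /6,1, sqrt(5),  sqrt( 11 ), sqrt( 13 ),  4, sqrt( 19), 9]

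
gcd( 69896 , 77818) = 2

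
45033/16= 2814 + 9/16 = 2814.56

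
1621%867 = 754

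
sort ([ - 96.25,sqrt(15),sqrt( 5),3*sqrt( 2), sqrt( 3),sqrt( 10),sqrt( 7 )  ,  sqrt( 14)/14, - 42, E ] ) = [ - 96.25,- 42,sqrt( 14)/14,sqrt( 3 ),sqrt( 5 ),sqrt(7 ),E, sqrt( 10)  ,  sqrt( 15 ),3*sqrt( 2) ]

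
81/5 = 16+1/5= 16.20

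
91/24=91/24  =  3.79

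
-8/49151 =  - 1 + 49143/49151 = - 0.00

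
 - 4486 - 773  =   - 5259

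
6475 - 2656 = 3819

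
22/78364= 1/3562 = 0.00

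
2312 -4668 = - 2356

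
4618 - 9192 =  -4574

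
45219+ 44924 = 90143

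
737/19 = 38+15/19 = 38.79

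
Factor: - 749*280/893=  - 209720/893= - 2^3*5^1*7^2*19^( - 1) * 47^( - 1)*107^1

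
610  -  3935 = -3325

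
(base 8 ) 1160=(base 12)440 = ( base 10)624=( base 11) 518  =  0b1001110000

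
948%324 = 300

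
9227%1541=1522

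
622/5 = 622/5   =  124.40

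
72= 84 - 12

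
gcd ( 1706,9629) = 1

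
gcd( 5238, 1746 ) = 1746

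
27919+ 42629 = 70548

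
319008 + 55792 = 374800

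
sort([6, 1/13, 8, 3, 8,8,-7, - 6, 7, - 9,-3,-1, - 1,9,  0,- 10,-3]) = [ - 10, - 9, - 7, - 6, - 3,- 3 , - 1, - 1,0, 1/13, 3, 6 , 7 , 8,8,8, 9 ] 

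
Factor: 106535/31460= 149/44 = 2^( - 2 )* 11^( - 1)*149^1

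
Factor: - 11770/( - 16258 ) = 535/739 = 5^1*107^1*739^( - 1 )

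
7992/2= 3996 =3996.00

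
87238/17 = 87238/17 = 5131.65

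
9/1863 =1/207 = 0.00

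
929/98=9+47/98=9.48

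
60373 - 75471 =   -  15098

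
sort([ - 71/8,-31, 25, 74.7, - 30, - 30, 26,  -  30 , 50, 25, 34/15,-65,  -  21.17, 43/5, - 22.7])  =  [ - 65,  -  31, - 30, - 30, -30,-22.7, - 21.17 , - 71/8, 34/15, 43/5 , 25,25,26, 50  ,  74.7]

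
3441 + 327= 3768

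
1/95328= 1/95328 = 0.00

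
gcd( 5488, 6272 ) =784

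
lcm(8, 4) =8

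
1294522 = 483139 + 811383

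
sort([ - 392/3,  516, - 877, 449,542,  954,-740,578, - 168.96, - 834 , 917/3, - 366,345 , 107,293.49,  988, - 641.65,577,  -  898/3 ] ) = [ - 877, - 834, -740, - 641.65,-366, - 898/3  , - 168.96, - 392/3, 107,293.49, 917/3,345,449, 516 , 542, 577,578,954,  988]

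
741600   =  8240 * 90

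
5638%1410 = 1408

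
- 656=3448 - 4104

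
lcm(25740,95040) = 1235520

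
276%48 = 36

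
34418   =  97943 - 63525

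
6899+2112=9011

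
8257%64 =1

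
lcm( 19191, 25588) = 76764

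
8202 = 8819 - 617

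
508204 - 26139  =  482065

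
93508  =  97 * 964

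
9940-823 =9117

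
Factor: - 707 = -7^1*101^1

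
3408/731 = 4+484/731 = 4.66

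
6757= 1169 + 5588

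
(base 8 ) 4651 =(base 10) 2473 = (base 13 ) 1183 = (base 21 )5CG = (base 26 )3h3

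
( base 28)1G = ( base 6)112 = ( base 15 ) 2E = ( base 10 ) 44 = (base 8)54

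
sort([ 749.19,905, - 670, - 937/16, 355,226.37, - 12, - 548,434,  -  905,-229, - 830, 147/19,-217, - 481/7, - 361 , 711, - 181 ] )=[-905, - 830  , - 670, - 548,-361, - 229, - 217, - 181, - 481/7,  -  937/16 , - 12,147/19 , 226.37, 355, 434, 711,749.19, 905 ] 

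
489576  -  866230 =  - 376654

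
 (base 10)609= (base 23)13b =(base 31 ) jk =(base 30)k9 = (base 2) 1001100001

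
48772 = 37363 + 11409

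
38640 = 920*42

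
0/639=0   =  0.00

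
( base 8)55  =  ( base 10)45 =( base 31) 1E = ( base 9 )50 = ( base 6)113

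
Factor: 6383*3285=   3^2*5^1*13^1 * 73^1  *  491^1 = 20968155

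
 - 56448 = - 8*7056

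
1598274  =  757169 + 841105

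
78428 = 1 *78428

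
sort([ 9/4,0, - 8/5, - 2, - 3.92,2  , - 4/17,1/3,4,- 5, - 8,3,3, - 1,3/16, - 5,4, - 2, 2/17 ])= [ - 8, - 5 , - 5, - 3.92,- 2, - 2, - 8/5, - 1, - 4/17,0,  2/17, 3/16,1/3 , 2,9/4,3,3, 4, 4 ] 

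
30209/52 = 580 + 49/52  =  580.94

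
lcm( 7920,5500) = 198000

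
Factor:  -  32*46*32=-47104 = - 2^11*23^1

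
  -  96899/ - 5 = 19379 +4/5=19379.80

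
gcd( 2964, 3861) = 39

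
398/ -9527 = -1 + 9129/9527 = - 0.04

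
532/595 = 76/85=0.89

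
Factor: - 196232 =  - 2^3*19^1*1291^1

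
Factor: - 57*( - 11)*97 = 3^1*11^1*19^1*97^1=60819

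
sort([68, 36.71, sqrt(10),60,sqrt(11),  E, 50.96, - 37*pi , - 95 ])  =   [ - 37*pi, - 95 , E,sqrt( 10) , sqrt( 11 ), 36.71, 50.96, 60, 68 ]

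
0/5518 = 0 = 0.00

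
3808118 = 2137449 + 1670669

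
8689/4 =8689/4 = 2172.25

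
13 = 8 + 5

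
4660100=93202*50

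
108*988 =106704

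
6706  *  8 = 53648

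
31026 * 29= 899754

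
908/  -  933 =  - 908/933 = - 0.97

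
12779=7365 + 5414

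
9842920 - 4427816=5415104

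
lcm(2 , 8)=8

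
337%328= 9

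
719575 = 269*2675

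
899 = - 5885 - -6784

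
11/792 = 1/72 =0.01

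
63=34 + 29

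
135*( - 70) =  - 9450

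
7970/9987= 7970/9987 = 0.80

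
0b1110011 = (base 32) 3j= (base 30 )3P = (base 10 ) 115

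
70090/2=35045   =  35045.00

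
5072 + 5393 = 10465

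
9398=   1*9398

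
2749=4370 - 1621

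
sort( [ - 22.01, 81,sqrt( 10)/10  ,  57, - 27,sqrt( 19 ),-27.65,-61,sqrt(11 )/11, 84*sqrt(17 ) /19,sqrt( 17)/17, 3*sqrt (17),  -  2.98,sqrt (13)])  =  [ - 61,-27.65,- 27, - 22.01 , - 2.98,sqrt(17 ) /17, sqrt ( 11 )/11,sqrt (10 ) /10, sqrt(13 ), sqrt(19 ),  3 * sqrt (17 ), 84*sqrt(17)/19,  57, 81]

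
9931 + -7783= 2148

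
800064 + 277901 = 1077965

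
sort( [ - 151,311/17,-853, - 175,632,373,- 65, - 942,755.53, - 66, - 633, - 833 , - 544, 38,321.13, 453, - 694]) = [ - 942, - 853, - 833, - 694, - 633, - 544,-175, - 151, - 66, - 65, 311/17, 38,321.13,  373,453,  632 , 755.53] 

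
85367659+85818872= 171186531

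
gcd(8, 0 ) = 8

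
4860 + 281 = 5141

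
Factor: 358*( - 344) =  - 2^4*43^1*179^1 = - 123152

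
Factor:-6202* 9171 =-56878542 = -2^1*3^2*7^1 * 443^1*1019^1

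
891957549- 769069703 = 122887846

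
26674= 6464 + 20210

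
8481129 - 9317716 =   -  836587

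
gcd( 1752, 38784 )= 24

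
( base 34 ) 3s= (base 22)5k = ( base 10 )130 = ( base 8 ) 202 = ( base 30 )4a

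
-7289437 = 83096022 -90385459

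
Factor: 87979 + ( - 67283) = 2^3*13^1*199^1 = 20696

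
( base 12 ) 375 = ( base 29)HS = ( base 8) 1011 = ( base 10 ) 521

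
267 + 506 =773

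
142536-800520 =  - 657984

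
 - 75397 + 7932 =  - 67465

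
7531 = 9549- 2018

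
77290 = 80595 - 3305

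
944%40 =24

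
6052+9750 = 15802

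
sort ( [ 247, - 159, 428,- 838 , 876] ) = [ - 838, - 159,  247,428, 876 ]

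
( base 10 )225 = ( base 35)6F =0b11100001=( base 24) 99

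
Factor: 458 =2^1*229^1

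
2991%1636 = 1355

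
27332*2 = 54664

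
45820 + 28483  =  74303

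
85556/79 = 1082 +78/79  =  1082.99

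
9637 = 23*419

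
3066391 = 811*3781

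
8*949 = 7592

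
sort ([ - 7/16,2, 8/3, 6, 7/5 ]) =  [ - 7/16,7/5, 2, 8/3, 6 ] 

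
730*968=706640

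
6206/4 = 3103/2=1551.50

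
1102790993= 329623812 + 773167181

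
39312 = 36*1092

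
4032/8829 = 448/981 =0.46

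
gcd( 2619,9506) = 97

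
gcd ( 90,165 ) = 15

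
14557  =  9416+5141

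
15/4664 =15/4664  =  0.00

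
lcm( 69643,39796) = 278572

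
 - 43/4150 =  - 1 + 4107/4150 = -0.01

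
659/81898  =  659/81898  =  0.01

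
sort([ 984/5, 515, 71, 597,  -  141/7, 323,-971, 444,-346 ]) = [ -971, - 346, - 141/7, 71 , 984/5 , 323, 444, 515,597]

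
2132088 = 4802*444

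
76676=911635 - 834959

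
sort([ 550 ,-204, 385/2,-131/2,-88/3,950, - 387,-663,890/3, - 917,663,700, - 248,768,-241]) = [ - 917, - 663, - 387,-248,-241,- 204,- 131/2,-88/3,385/2, 890/3,550,663 , 700, 768,950]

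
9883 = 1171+8712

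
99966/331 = 302 + 4/331 =302.01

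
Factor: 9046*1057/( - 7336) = - 682973/524 = -2^( - 2)*131^(  -  1)*151^1*4523^1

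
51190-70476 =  - 19286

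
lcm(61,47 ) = 2867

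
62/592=31/296  =  0.10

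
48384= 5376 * 9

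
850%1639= 850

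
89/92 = 89/92 = 0.97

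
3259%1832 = 1427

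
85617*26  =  2226042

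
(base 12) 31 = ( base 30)17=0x25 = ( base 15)27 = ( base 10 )37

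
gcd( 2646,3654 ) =126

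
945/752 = 1 +193/752  =  1.26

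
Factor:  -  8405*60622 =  - 509527910 = - 2^1*5^1*17^1*41^2*1783^1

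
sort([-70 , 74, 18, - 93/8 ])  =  [-70,- 93/8, 18, 74 ] 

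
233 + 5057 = 5290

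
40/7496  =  5/937= 0.01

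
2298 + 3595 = 5893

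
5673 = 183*31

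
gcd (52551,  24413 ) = 1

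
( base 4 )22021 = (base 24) 131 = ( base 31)KT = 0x289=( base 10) 649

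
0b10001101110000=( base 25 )ecm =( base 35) 7E7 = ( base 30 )a2c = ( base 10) 9072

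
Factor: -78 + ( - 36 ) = - 114 = - 2^1  *  3^1 * 19^1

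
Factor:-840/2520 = -3^(-1) = - 1/3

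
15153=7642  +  7511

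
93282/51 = 31094/17=1829.06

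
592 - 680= - 88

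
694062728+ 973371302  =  1667434030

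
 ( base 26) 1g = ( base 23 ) 1j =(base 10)42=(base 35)17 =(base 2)101010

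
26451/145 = 26451/145 = 182.42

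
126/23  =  5  +  11/23 =5.48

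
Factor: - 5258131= - 593^1*8867^1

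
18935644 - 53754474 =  - 34818830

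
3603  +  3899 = 7502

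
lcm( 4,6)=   12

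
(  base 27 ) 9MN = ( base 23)dd2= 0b1110000001010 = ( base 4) 1300022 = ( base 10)7178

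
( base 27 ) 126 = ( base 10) 789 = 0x315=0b1100010101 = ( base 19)23A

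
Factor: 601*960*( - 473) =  -2^6*3^1*5^1 * 11^1*43^1*601^1 = - 272902080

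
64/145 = 64/145 = 0.44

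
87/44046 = 29/14682  =  0.00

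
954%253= 195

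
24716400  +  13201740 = 37918140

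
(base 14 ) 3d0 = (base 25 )15K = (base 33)nb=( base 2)1100000010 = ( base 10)770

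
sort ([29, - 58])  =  [-58, 29] 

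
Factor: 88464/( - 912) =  - 97 = - 97^1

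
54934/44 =2497/2 =1248.50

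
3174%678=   462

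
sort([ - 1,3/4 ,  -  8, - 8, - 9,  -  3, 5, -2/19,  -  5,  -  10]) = [ - 10, - 9 , - 8,-8, - 5, - 3, - 1,- 2/19,3/4,  5]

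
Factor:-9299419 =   -  9299419^1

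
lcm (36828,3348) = 36828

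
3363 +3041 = 6404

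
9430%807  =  553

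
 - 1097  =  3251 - 4348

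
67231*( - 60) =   -  4033860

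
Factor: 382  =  2^1*191^1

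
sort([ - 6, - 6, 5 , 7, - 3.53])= [ - 6, - 6 , - 3.53, 5  ,  7 ] 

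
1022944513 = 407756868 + 615187645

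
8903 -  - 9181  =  18084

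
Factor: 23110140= 2^2*3^1*5^1* 17^1*139^1* 163^1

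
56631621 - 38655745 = 17975876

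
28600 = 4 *7150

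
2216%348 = 128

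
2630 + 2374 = 5004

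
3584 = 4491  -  907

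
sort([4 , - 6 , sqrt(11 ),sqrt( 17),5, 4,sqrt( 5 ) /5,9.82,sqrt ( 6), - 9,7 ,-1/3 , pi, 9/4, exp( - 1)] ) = [-9, - 6, - 1/3, exp( - 1 ), sqrt( 5 ) /5,9/4,sqrt( 6), pi, sqrt( 11), 4, 4, sqrt( 17 ), 5, 7,  9.82 ] 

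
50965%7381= 6679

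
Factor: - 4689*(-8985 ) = 3^3*5^1*521^1*599^1 = 42130665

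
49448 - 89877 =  - 40429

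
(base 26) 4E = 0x76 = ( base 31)3p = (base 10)118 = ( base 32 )3m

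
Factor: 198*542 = 2^2*  3^2*11^1*271^1 = 107316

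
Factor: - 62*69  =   - 2^1*3^1*23^1*31^1= - 4278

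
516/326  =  1+95/163  =  1.58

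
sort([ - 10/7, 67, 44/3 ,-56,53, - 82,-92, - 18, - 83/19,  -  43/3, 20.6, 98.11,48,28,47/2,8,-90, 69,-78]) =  [ - 92,-90,  -  82,-78 ,-56,-18, - 43/3,-83/19, - 10/7,8, 44/3,20.6,  47/2,28,48, 53, 67,69,98.11]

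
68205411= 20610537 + 47594874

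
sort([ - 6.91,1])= [ - 6.91, 1 ]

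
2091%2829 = 2091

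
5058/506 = 2529/253 = 10.00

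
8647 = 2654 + 5993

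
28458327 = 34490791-6032464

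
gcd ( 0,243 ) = 243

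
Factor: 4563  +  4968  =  3^3 * 353^1= 9531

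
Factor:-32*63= - 2016 = -2^5*3^2*7^1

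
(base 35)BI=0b110010011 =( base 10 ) 403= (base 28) eb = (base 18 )147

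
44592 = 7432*6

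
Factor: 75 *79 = 5925 = 3^1 * 5^2 * 79^1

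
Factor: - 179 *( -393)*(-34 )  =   - 2^1*3^1*17^1 * 131^1*179^1 = - 2391798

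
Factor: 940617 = 3^2 * 104513^1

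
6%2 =0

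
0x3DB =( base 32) ur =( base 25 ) 1EC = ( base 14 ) 507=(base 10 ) 987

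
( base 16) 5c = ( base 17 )57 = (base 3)10102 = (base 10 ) 92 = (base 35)2m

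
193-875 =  - 682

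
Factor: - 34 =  - 2^1*17^1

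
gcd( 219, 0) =219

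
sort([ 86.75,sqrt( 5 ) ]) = [sqrt ( 5 ), 86.75]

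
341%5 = 1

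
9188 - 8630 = 558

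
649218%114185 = 78293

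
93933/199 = 93933/199 = 472.03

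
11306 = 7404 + 3902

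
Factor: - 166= - 2^1 * 83^1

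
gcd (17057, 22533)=37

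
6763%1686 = 19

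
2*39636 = 79272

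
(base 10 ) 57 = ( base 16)39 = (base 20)2H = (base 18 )33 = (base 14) 41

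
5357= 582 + 4775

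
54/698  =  27/349 = 0.08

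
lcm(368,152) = 6992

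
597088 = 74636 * 8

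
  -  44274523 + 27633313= - 16641210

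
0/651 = 0=0.00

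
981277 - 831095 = 150182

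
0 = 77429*0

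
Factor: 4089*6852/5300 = 7004457/1325 = 3^2*5^ ( - 2 )*29^1*47^1*53^( - 1 ) * 571^1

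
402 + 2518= 2920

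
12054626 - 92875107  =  - 80820481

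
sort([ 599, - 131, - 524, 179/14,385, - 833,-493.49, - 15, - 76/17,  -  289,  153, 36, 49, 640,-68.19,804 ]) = [ -833, - 524, - 493.49, - 289, - 131,-68.19, - 15, - 76/17, 179/14, 36, 49 , 153,385,599, 640, 804]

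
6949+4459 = 11408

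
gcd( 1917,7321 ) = 1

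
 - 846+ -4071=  - 4917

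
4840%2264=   312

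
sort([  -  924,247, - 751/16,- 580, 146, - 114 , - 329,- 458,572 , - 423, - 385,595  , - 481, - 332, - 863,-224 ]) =[ - 924,  -  863,-580, - 481,-458,  -  423, - 385 ,-332  ,-329 , - 224, - 114,-751/16,146,247,572,  595]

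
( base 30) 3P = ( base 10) 115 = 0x73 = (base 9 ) 137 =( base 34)3D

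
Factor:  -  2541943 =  - 2541943^1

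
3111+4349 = 7460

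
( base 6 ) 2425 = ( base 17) 20F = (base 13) 368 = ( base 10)593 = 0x251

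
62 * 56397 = 3496614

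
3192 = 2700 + 492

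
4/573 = 4/573= 0.01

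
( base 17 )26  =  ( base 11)37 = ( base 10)40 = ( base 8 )50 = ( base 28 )1c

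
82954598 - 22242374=60712224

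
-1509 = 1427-2936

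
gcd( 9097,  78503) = 1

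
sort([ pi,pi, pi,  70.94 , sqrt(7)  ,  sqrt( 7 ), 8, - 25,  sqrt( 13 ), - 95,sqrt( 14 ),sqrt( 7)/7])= [ -95,-25, sqrt ( 7)/7,  sqrt( 7), sqrt( 7),pi,pi,pi, sqrt( 13 ), sqrt(14),  8,70.94]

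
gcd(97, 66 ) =1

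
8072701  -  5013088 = 3059613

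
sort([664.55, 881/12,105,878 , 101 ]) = [ 881/12,101,105,664.55,878 ] 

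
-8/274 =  - 1 + 133/137 = - 0.03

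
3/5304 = 1/1768 = 0.00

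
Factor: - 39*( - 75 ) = 2925 = 3^2*5^2*13^1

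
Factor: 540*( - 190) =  -2^3*3^3*5^2*19^1 = -102600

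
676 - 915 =  -  239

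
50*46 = 2300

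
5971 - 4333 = 1638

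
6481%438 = 349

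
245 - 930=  - 685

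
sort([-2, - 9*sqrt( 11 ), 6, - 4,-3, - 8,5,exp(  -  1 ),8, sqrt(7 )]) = [ - 9*sqrt( 11 ),-8, - 4, - 3, - 2,  exp(-1 ) , sqrt( 7),5,6,8]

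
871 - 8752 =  - 7881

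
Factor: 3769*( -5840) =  - 22010960 =- 2^4*5^1*73^1*3769^1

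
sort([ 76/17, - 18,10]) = [-18,76/17,10] 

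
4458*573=2554434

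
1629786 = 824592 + 805194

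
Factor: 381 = 3^1*127^1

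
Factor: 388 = 2^2 *97^1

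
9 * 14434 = 129906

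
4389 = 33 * 133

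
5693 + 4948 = 10641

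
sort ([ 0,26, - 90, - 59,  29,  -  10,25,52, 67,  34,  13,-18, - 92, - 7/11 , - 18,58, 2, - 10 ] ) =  [ - 92, - 90, - 59, - 18,-18 , - 10, - 10 , - 7/11,0,  2,13,25,  26, 29, 34,  52,58 , 67]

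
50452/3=16817 + 1/3 = 16817.33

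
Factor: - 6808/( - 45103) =8/53  =  2^3*53^( - 1 )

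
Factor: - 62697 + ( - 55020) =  - 3^1*39239^1 = -  117717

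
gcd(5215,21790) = 5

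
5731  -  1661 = 4070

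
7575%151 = 25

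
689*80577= 55517553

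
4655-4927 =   -  272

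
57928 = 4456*13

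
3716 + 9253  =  12969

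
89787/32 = 2805 + 27/32 = 2805.84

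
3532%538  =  304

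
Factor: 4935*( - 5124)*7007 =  - 177185588580= - 2^2*3^2*5^1*7^4*11^1*13^1 * 47^1*61^1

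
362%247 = 115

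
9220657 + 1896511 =11117168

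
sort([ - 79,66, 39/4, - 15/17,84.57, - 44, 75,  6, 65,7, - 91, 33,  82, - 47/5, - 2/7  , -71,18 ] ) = [ - 91 , - 79, - 71,-44, - 47/5 , - 15/17,-2/7,6,7,  39/4,18  ,  33, 65, 66, 75, 82,  84.57] 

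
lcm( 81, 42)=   1134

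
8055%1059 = 642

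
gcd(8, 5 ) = 1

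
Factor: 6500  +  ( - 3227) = 3^1*1091^1 = 3273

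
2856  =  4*714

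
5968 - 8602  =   - 2634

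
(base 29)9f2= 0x1F46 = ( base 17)1abg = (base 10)8006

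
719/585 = 1 + 134/585 = 1.23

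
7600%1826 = 296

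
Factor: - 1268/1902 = - 2/3 = - 2^1*3^( - 1 ) 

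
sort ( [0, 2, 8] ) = [ 0 , 2 , 8 ]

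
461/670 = 461/670 = 0.69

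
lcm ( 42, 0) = 0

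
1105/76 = 1105/76 = 14.54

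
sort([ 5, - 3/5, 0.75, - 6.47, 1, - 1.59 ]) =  [-6.47,-1.59, - 3/5, 0.75, 1,5 ]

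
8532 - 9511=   -  979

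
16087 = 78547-62460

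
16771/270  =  16771/270 = 62.11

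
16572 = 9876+6696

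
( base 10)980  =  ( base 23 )1JE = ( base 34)ss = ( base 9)1308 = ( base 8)1724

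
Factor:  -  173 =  - 173^1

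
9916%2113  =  1464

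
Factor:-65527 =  - 7^1*11^1*23^1*37^1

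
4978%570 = 418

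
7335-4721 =2614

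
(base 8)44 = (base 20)1g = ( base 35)11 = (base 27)19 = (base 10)36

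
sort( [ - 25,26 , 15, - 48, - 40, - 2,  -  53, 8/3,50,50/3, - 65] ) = [ - 65, - 53, - 48,-40, - 25, - 2, 8/3,15,50/3, 26,50]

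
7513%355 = 58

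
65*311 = 20215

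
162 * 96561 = 15642882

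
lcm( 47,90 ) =4230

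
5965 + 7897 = 13862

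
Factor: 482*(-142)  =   - 2^2*71^1*241^1 = - 68444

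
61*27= 1647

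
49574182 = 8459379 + 41114803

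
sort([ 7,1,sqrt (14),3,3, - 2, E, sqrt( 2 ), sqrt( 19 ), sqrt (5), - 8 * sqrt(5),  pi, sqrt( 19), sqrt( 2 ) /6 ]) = [ - 8*sqrt (5 ), - 2, sqrt (2 )/6, 1, sqrt( 2 ), sqrt( 5), E, 3,  3,  pi, sqrt(14 ) , sqrt( 19), sqrt(19), 7]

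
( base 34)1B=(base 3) 1200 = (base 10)45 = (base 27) 1I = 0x2D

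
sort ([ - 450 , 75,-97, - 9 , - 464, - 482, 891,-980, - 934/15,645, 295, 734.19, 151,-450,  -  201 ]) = [ - 980, - 482,-464, - 450, - 450, - 201, - 97,-934/15, - 9, 75, 151, 295, 645, 734.19, 891 ]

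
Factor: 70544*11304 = 2^7 * 3^2*157^1*4409^1 = 797429376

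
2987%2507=480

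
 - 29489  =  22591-52080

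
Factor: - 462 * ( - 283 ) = 2^1*3^1* 7^1*11^1 * 283^1 =130746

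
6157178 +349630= 6506808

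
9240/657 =14 + 14/219   =  14.06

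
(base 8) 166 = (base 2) 1110110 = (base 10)118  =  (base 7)226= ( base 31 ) 3P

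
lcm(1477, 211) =1477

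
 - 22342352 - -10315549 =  - 12026803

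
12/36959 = 12/36959 = 0.00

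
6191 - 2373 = 3818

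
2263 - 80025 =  - 77762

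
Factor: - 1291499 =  - 11^1*137^1*  857^1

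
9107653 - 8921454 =186199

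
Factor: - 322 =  - 2^1*7^1*23^1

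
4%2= 0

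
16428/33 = 497 + 9/11 = 497.82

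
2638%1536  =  1102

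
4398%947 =610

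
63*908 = 57204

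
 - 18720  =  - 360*52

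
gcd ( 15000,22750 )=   250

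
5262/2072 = 2631/1036 = 2.54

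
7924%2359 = 847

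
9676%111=19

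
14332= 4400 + 9932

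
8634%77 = 10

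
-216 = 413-629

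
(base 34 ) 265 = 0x9d9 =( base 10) 2521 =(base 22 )54D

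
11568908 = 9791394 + 1777514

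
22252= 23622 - 1370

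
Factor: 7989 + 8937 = 2^1  *3^1*7^1 * 13^1*31^1=16926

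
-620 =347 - 967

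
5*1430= 7150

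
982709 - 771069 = 211640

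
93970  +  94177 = 188147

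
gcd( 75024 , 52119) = 9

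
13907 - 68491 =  - 54584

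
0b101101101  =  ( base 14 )1c1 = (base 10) 365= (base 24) f5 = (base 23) fk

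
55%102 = 55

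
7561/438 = 17 + 115/438 = 17.26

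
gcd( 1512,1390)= 2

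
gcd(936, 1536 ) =24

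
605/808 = 605/808 = 0.75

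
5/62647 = 5/62647 = 0.00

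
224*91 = 20384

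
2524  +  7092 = 9616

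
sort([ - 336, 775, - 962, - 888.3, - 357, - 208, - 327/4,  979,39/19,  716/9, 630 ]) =[ - 962, - 888.3, - 357, - 336, - 208, - 327/4, 39/19, 716/9, 630, 775, 979]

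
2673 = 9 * 297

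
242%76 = 14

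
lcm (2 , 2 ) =2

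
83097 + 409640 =492737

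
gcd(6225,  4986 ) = 3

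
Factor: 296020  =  2^2*5^1 * 19^2 *41^1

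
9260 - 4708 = 4552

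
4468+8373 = 12841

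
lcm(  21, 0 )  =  0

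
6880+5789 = 12669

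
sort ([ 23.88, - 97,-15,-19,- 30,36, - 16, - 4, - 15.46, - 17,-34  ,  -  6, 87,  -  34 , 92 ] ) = [-97,-34,-34,  -  30, - 19, - 17,-16, - 15.46,-15,-6,  -  4, 23.88, 36 , 87, 92 ]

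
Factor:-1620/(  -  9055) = 2^2*3^4*1811^ ( - 1) = 324/1811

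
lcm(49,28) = 196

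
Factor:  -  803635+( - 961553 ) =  - 2^2*3^2 *49033^1 = - 1765188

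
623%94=59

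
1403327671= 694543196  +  708784475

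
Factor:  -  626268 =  - 2^2 * 3^1 * 52189^1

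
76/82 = 38/41 = 0.93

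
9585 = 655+8930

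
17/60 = 17/60 = 0.28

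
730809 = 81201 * 9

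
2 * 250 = 500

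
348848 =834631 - 485783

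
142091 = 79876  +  62215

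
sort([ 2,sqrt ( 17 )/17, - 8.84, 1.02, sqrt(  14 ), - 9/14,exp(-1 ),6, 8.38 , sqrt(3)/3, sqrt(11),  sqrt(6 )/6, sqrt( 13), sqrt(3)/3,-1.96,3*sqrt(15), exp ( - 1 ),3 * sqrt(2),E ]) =[ - 8.84 , - 1.96,  -  9/14,sqrt(17) /17, exp( - 1), exp( - 1 ),sqrt(6) /6,sqrt( 3 )/3, sqrt(3 )/3, 1.02, 2, E,sqrt( 11), sqrt ( 13), sqrt(14),3*sqrt(2 ), 6,8.38, 3 *sqrt(15) ]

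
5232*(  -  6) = -31392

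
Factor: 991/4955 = 5^( - 1)  =  1/5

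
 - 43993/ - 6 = 43993/6= 7332.17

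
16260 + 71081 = 87341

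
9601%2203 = 789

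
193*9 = 1737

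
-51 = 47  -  98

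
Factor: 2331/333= 7^1 =7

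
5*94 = 470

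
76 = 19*4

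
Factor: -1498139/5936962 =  - 2^( - 1)*263^( - 1)*11287^ ( - 1 )*1498139^1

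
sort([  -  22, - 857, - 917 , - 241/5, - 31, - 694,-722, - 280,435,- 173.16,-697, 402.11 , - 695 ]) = [ - 917, - 857, - 722, - 697,  -  695,-694, - 280,-173.16, -241/5, - 31, - 22,402.11,435 ] 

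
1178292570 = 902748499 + 275544071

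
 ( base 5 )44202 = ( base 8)5754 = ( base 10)3052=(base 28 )3P0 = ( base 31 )35E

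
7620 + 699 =8319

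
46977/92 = 510 + 57/92 = 510.62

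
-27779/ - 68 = 27779/68 =408.51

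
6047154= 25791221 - 19744067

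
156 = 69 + 87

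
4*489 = 1956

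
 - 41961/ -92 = 41961/92 =456.10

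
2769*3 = 8307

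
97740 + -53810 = 43930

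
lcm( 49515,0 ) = 0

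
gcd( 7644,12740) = 2548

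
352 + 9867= 10219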